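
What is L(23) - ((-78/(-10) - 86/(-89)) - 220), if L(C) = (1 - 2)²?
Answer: 94444/445 ≈ 212.23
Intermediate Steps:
L(C) = 1 (L(C) = (-1)² = 1)
L(23) - ((-78/(-10) - 86/(-89)) - 220) = 1 - ((-78/(-10) - 86/(-89)) - 220) = 1 - ((-78*(-⅒) - 86*(-1/89)) - 220) = 1 - ((39/5 + 86/89) - 220) = 1 - (3901/445 - 220) = 1 - 1*(-93999/445) = 1 + 93999/445 = 94444/445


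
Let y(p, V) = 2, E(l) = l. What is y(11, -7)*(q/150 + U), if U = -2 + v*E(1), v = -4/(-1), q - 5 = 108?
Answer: 413/75 ≈ 5.5067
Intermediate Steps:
q = 113 (q = 5 + 108 = 113)
v = 4 (v = -4*(-1) = 4)
U = 2 (U = -2 + 4*1 = -2 + 4 = 2)
y(11, -7)*(q/150 + U) = 2*(113/150 + 2) = 2*(413/150) = 413/75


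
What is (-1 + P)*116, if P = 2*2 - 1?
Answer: 232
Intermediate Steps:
P = 3 (P = 4 - 1 = 3)
(-1 + P)*116 = (-1 + 3)*116 = 2*116 = 232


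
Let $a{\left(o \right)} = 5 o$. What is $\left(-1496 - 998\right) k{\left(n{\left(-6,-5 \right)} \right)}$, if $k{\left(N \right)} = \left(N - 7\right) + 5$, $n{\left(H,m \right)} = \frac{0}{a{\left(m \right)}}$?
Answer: $4988$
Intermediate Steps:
$n{\left(H,m \right)} = 0$ ($n{\left(H,m \right)} = \frac{0}{5 m} = 0 \frac{1}{5 m} = 0$)
$k{\left(N \right)} = -2 + N$ ($k{\left(N \right)} = \left(-7 + N\right) + 5 = -2 + N$)
$\left(-1496 - 998\right) k{\left(n{\left(-6,-5 \right)} \right)} = \left(-1496 - 998\right) \left(-2 + 0\right) = \left(-2494\right) \left(-2\right) = 4988$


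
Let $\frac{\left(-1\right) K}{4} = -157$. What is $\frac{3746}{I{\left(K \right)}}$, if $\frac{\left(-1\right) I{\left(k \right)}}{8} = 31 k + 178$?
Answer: $- \frac{1873}{78584} \approx -0.023834$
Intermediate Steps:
$K = 628$ ($K = \left(-4\right) \left(-157\right) = 628$)
$I{\left(k \right)} = -1424 - 248 k$ ($I{\left(k \right)} = - 8 \left(31 k + 178\right) = - 8 \left(178 + 31 k\right) = -1424 - 248 k$)
$\frac{3746}{I{\left(K \right)}} = \frac{3746}{-1424 - 155744} = \frac{3746}{-157168} = 3746 \left(- \frac{1}{157168}\right) = - \frac{1873}{78584}$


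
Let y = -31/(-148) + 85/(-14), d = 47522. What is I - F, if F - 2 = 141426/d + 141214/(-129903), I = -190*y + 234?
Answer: 2148700197444083/1598871844794 ≈ 1343.9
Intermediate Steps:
y = -6073/1036 (y = -31*(-1/148) + 85*(-1/14) = 31/148 - 85/14 = -6073/1036 ≈ -5.8620)
I = 698147/518 (I = -190*(-6073/1036) + 234 = 576935/518 + 234 = 698147/518 ≈ 1347.8)
F = 12003695351/3086625183 (F = 2 + (141426/47522 + 141214/(-129903)) = 2 + (141426*(1/47522) + 141214*(-1/129903)) = 2 + (70713/23761 - 141214/129903) = 2 + 5830444985/3086625183 = 12003695351/3086625183 ≈ 3.8889)
I - F = 698147/518 - 1*12003695351/3086625183 = 698147/518 - 12003695351/3086625183 = 2148700197444083/1598871844794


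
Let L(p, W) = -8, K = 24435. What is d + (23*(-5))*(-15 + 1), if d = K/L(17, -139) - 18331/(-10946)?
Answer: -63167191/43784 ≈ -1442.7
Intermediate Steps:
d = -133659431/43784 (d = 24435/(-8) - 18331/(-10946) = 24435*(-⅛) - 18331*(-1/10946) = -24435/8 + 18331/10946 = -133659431/43784 ≈ -3052.7)
d + (23*(-5))*(-15 + 1) = -133659431/43784 + (23*(-5))*(-15 + 1) = -133659431/43784 - 115*(-14) = -133659431/43784 + 1610 = -63167191/43784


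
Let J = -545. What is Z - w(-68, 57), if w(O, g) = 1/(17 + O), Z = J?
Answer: -27794/51 ≈ -544.98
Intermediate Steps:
Z = -545
Z - w(-68, 57) = -545 - 1/(17 - 68) = -545 - 1/(-51) = -545 - 1*(-1/51) = -545 + 1/51 = -27794/51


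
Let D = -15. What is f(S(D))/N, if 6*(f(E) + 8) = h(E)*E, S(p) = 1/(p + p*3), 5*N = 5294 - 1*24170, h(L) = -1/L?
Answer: 245/113256 ≈ 0.0021632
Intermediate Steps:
N = -18876/5 (N = (5294 - 1*24170)/5 = (5294 - 24170)/5 = (⅕)*(-18876) = -18876/5 ≈ -3775.2)
S(p) = 1/(4*p) (S(p) = 1/(p + 3*p) = 1/(4*p))
f(E) = -49/6 (f(E) = -8 + ((-1/E)*E)/6 = -8 + (⅙)*(-1) = -8 - ⅙ = -49/6)
f(S(D))/N = -49/(6*(-18876/5)) = -49/6*(-5/18876) = 245/113256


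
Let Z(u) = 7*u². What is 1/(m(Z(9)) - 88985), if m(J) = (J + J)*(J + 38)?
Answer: 1/597085 ≈ 1.6748e-6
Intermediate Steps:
m(J) = 2*J*(38 + J) (m(J) = (2*J)*(38 + J) = 2*J*(38 + J))
1/(m(Z(9)) - 88985) = 1/(2*(7*9²)*(38 + 7*9²) - 88985) = 1/(2*(7*81)*(38 + 7*81) - 88985) = 1/(2*567*(38 + 567) - 88985) = 1/(2*567*605 - 88985) = 1/(686070 - 88985) = 1/597085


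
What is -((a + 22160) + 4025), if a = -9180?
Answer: -17005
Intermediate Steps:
-((a + 22160) + 4025) = -((-9180 + 22160) + 4025) = -(12980 + 4025) = -1*17005 = -17005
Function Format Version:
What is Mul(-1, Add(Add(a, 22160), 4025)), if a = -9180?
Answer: -17005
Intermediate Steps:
Mul(-1, Add(Add(a, 22160), 4025)) = Mul(-1, Add(Add(-9180, 22160), 4025)) = Mul(-1, Add(12980, 4025)) = Mul(-1, 17005) = -17005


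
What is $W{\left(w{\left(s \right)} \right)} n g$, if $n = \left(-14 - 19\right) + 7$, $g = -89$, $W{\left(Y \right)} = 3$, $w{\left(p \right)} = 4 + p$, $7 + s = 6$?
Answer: $6942$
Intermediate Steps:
$s = -1$ ($s = -7 + 6 = -1$)
$n = -26$ ($n = -33 + 7 = -26$)
$W{\left(w{\left(s \right)} \right)} n g = 3 \left(-26\right) \left(-89\right) = \left(-78\right) \left(-89\right) = 6942$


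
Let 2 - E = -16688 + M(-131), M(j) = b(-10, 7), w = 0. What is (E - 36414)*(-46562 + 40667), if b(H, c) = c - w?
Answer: 116314245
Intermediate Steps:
b(H, c) = c (b(H, c) = c - 1*0 = c + 0 = c)
M(j) = 7
E = 16683 (E = 2 - (-16688 + 7) = 2 - 1*(-16681) = 2 + 16681 = 16683)
(E - 36414)*(-46562 + 40667) = (16683 - 36414)*(-46562 + 40667) = -19731*(-5895) = 116314245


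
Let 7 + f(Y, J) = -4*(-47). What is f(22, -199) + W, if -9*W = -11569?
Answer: 13198/9 ≈ 1466.4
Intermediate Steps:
f(Y, J) = 181 (f(Y, J) = -7 - 4*(-47) = -7 + 188 = 181)
W = 11569/9 (W = -⅑*(-11569) = 11569/9 ≈ 1285.4)
f(22, -199) + W = 181 + 11569/9 = 13198/9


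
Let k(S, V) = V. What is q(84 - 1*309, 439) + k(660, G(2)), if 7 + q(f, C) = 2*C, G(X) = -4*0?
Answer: 871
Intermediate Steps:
G(X) = 0
q(f, C) = -7 + 2*C
q(84 - 1*309, 439) + k(660, G(2)) = (-7 + 2*439) + 0 = (-7 + 878) + 0 = 871 + 0 = 871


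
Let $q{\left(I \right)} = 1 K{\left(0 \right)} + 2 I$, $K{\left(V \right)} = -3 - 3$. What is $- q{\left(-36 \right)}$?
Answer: $78$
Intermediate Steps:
$K{\left(V \right)} = -6$
$q{\left(I \right)} = -6 + 2 I$ ($q{\left(I \right)} = 1 \left(-6\right) + 2 I = -6 + 2 I$)
$- q{\left(-36 \right)} = - (-6 + 2 \left(-36\right)) = - (-6 - 72) = \left(-1\right) \left(-78\right) = 78$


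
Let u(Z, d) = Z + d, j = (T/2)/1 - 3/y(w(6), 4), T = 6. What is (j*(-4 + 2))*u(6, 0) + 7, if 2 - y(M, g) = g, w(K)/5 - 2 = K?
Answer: -47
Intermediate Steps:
w(K) = 10 + 5*K
y(M, g) = 2 - g
j = 9/2 (j = (6/2)/1 - 3/(2 - 1*4) = (6*(1/2))*1 - 3/(2 - 4) = 3*1 - 3/(-2) = 3 - 3*(-1/2) = 3 + 3/2 = 9/2 ≈ 4.5000)
(j*(-4 + 2))*u(6, 0) + 7 = (9*(-4 + 2)/2)*(6 + 0) + 7 = ((9/2)*(-2))*6 + 7 = -9*6 + 7 = -54 + 7 = -47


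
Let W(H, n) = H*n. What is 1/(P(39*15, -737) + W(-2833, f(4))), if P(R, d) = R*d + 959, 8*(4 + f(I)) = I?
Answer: -2/840541 ≈ -2.3794e-6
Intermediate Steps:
f(I) = -4 + I/8
P(R, d) = 959 + R*d
1/(P(39*15, -737) + W(-2833, f(4))) = 1/((959 + (39*15)*(-737)) - 2833*(-4 + (⅛)*4)) = 1/((959 + 585*(-737)) - 2833*(-4 + ½)) = 1/((959 - 431145) - 2833*(-7/2)) = 1/(-430186 + 19831/2) = 1/(-840541/2) = -2/840541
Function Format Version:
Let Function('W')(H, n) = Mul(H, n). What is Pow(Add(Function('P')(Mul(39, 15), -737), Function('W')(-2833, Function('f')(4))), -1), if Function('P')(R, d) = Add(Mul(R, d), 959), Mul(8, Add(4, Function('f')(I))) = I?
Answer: Rational(-2, 840541) ≈ -2.3794e-6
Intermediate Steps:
Function('f')(I) = Add(-4, Mul(Rational(1, 8), I))
Function('P')(R, d) = Add(959, Mul(R, d))
Pow(Add(Function('P')(Mul(39, 15), -737), Function('W')(-2833, Function('f')(4))), -1) = Pow(Add(Add(959, Mul(Mul(39, 15), -737)), Mul(-2833, Add(-4, Mul(Rational(1, 8), 4)))), -1) = Pow(Add(Add(959, Mul(585, -737)), Mul(-2833, Add(-4, Rational(1, 2)))), -1) = Pow(Add(Add(959, -431145), Mul(-2833, Rational(-7, 2))), -1) = Pow(Add(-430186, Rational(19831, 2)), -1) = Pow(Rational(-840541, 2), -1) = Rational(-2, 840541)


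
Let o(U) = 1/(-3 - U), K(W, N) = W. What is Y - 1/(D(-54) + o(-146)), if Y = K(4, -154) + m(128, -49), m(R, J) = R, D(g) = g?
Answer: 1019315/7721 ≈ 132.02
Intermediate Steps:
Y = 132 (Y = 4 + 128 = 132)
Y - 1/(D(-54) + o(-146)) = 132 - 1/(-54 - 1/(3 - 146)) = 132 - 1/(-54 - 1/(-143)) = 132 - 1/(-54 - 1*(-1/143)) = 132 - 1/(-54 + 1/143) = 132 - 1/(-7721/143) = 132 - 1*(-143/7721) = 132 + 143/7721 = 1019315/7721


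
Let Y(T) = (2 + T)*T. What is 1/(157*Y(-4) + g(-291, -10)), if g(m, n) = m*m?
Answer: 1/85937 ≈ 1.1636e-5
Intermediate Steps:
g(m, n) = m²
Y(T) = T*(2 + T)
1/(157*Y(-4) + g(-291, -10)) = 1/(157*(-4*(2 - 4)) + (-291)²) = 1/(157*(-4*(-2)) + 84681) = 1/(157*8 + 84681) = 1/(1256 + 84681) = 1/85937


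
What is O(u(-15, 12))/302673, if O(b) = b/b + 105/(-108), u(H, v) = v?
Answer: 1/10896228 ≈ 9.1775e-8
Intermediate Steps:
O(b) = 1/36 (O(b) = 1 + 105*(-1/108) = 1 - 35/36 = 1/36)
O(u(-15, 12))/302673 = (1/36)/302673 = (1/36)*(1/302673) = 1/10896228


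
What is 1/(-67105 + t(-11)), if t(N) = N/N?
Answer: -1/67104 ≈ -1.4902e-5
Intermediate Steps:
t(N) = 1
1/(-67105 + t(-11)) = 1/(-67105 + 1) = 1/(-67104) = -1/67104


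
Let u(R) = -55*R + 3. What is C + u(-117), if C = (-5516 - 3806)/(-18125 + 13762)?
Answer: 28098316/4363 ≈ 6440.1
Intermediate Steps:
u(R) = 3 - 55*R
C = 9322/4363 (C = -9322/(-4363) = -9322*(-1/4363) = 9322/4363 ≈ 2.1366)
C + u(-117) = 9322/4363 + (3 - 55*(-117)) = 9322/4363 + (3 + 6435) = 9322/4363 + 6438 = 28098316/4363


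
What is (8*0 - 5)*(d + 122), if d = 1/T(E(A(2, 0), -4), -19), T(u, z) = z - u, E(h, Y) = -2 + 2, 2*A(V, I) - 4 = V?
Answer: -11585/19 ≈ -609.74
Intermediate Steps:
A(V, I) = 2 + V/2
E(h, Y) = 0
d = -1/19 (d = 1/(-19 - 1*0) = 1/(-19 + 0) = 1/(-19) = -1/19 ≈ -0.052632)
(8*0 - 5)*(d + 122) = (8*0 - 5)*(-1/19 + 122) = (0 - 5)*(2317/19) = -5*2317/19 = -11585/19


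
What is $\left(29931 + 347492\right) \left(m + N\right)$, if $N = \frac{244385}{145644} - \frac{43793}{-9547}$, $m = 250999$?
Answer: $\frac{131725760381559699037}{1390463268} \approx 9.4735 \cdot 10^{10}$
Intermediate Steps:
$N = \frac{8711331287}{1390463268}$ ($N = 244385 \cdot \frac{1}{145644} - - \frac{43793}{9547} = \frac{244385}{145644} + \frac{43793}{9547} = \frac{8711331287}{1390463268} \approx 6.2651$)
$\left(29931 + 347492\right) \left(m + N\right) = \left(29931 + 347492\right) \left(250999 + \frac{8711331287}{1390463268}\right) = 377423 \cdot \frac{349013601136019}{1390463268} = \frac{131725760381559699037}{1390463268}$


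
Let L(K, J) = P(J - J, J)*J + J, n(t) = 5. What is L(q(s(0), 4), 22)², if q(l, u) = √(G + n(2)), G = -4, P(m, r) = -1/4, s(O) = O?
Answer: 1089/4 ≈ 272.25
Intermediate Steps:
P(m, r) = -¼ (P(m, r) = -1*¼ = -¼)
q(l, u) = 1 (q(l, u) = √(-4 + 5) = √1 = 1)
L(K, J) = 3*J/4 (L(K, J) = -J/4 + J = 3*J/4)
L(q(s(0), 4), 22)² = ((¾)*22)² = (33/2)² = 1089/4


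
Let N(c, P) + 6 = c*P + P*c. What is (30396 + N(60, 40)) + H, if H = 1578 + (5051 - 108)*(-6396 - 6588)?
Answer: -64143144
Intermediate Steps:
H = -64178334 (H = 1578 + 4943*(-12984) = 1578 - 64179912 = -64178334)
N(c, P) = -6 + 2*P*c (N(c, P) = -6 + (c*P + P*c) = -6 + (P*c + P*c) = -6 + 2*P*c)
(30396 + N(60, 40)) + H = (30396 + (-6 + 2*40*60)) - 64178334 = (30396 + (-6 + 4800)) - 64178334 = (30396 + 4794) - 64178334 = 35190 - 64178334 = -64143144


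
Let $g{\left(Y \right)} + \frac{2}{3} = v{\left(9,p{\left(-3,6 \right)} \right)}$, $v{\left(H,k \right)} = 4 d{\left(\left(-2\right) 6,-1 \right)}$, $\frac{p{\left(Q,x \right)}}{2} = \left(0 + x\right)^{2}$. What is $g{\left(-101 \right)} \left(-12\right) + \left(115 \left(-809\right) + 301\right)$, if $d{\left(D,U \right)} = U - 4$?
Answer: $-92486$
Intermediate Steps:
$d{\left(D,U \right)} = -4 + U$ ($d{\left(D,U \right)} = U - 4 = -4 + U$)
$p{\left(Q,x \right)} = 2 x^{2}$ ($p{\left(Q,x \right)} = 2 \left(0 + x\right)^{2} = 2 x^{2}$)
$v{\left(H,k \right)} = -20$ ($v{\left(H,k \right)} = 4 \left(-4 - 1\right) = 4 \left(-5\right) = -20$)
$g{\left(Y \right)} = - \frac{62}{3}$ ($g{\left(Y \right)} = - \frac{2}{3} - 20 = - \frac{62}{3}$)
$g{\left(-101 \right)} \left(-12\right) + \left(115 \left(-809\right) + 301\right) = \left(- \frac{62}{3}\right) \left(-12\right) + \left(115 \left(-809\right) + 301\right) = 248 + \left(-93035 + 301\right) = 248 - 92734 = -92486$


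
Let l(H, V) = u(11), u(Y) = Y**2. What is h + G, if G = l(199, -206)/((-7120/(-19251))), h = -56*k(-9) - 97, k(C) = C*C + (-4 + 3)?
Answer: -30258869/7120 ≈ -4249.8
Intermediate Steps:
k(C) = -1 + C**2 (k(C) = C**2 - 1 = -1 + C**2)
h = -4577 (h = -56*(-1 + (-9)**2) - 97 = -56*(-1 + 81) - 97 = -56*80 - 97 = -4480 - 97 = -4577)
l(H, V) = 121 (l(H, V) = 11**2 = 121)
G = 2329371/7120 (G = 121/((-7120/(-19251))) = 121/((-7120*(-1/19251))) = 121/(7120/19251) = 121*(19251/7120) = 2329371/7120 ≈ 327.16)
h + G = -4577 + 2329371/7120 = -30258869/7120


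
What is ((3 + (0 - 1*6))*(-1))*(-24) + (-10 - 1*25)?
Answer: -107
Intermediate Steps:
((3 + (0 - 1*6))*(-1))*(-24) + (-10 - 1*25) = ((3 + (0 - 6))*(-1))*(-24) + (-10 - 25) = ((3 - 6)*(-1))*(-24) - 35 = -3*(-1)*(-24) - 35 = 3*(-24) - 35 = -72 - 35 = -107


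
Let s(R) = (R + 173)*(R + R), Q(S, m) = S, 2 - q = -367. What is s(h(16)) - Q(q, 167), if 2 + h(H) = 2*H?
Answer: 11811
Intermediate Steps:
h(H) = -2 + 2*H
q = 369 (q = 2 - 1*(-367) = 2 + 367 = 369)
s(R) = 2*R*(173 + R) (s(R) = (173 + R)*(2*R) = 2*R*(173 + R))
s(h(16)) - Q(q, 167) = 2*(-2 + 2*16)*(173 + (-2 + 2*16)) - 1*369 = 2*(-2 + 32)*(173 + (-2 + 32)) - 369 = 2*30*(173 + 30) - 369 = 2*30*203 - 369 = 12180 - 369 = 11811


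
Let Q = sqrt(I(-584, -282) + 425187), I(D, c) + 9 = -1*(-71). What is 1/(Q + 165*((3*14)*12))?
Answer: 7560/628650941 - sqrt(425249)/6915160351 ≈ 1.1931e-5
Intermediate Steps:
I(D, c) = 62 (I(D, c) = -9 - 1*(-71) = -9 + 71 = 62)
Q = sqrt(425249) (Q = sqrt(62 + 425187) = sqrt(425249) ≈ 652.11)
1/(Q + 165*((3*14)*12)) = 1/(sqrt(425249) + 165*((3*14)*12)) = 1/(sqrt(425249) + 165*(42*12)) = 1/(sqrt(425249) + 165*504) = 1/(sqrt(425249) + 83160) = 1/(83160 + sqrt(425249))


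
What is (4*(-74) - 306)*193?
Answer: -116186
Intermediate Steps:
(4*(-74) - 306)*193 = (-296 - 306)*193 = -602*193 = -116186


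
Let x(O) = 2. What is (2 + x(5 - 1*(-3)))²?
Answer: 16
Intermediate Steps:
(2 + x(5 - 1*(-3)))² = (2 + 2)² = 4² = 16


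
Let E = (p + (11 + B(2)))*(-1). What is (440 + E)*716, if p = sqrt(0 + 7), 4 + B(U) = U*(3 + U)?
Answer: 302868 - 716*sqrt(7) ≈ 3.0097e+5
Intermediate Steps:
B(U) = -4 + U*(3 + U)
p = sqrt(7) ≈ 2.6458
E = -17 - sqrt(7) (E = (sqrt(7) + (11 + (-4 + 2**2 + 3*2)))*(-1) = (sqrt(7) + (11 + (-4 + 4 + 6)))*(-1) = (sqrt(7) + (11 + 6))*(-1) = (sqrt(7) + 17)*(-1) = (17 + sqrt(7))*(-1) = -17 - sqrt(7) ≈ -19.646)
(440 + E)*716 = (440 + (-17 - sqrt(7)))*716 = (423 - sqrt(7))*716 = 302868 - 716*sqrt(7)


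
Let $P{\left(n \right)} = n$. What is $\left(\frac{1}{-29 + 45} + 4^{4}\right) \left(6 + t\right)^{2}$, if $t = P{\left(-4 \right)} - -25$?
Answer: $\frac{2986713}{16} \approx 1.8667 \cdot 10^{5}$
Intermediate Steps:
$t = 21$ ($t = -4 - -25 = -4 + 25 = 21$)
$\left(\frac{1}{-29 + 45} + 4^{4}\right) \left(6 + t\right)^{2} = \left(\frac{1}{-29 + 45} + 4^{4}\right) \left(6 + 21\right)^{2} = \left(\frac{1}{16} + 256\right) 27^{2} = \left(\frac{1}{16} + 256\right) 729 = \frac{4097}{16} \cdot 729 = \frac{2986713}{16}$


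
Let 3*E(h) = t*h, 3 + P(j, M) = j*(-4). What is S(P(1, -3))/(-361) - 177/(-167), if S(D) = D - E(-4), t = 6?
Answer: 63730/60287 ≈ 1.0571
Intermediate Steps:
P(j, M) = -3 - 4*j (P(j, M) = -3 + j*(-4) = -3 - 4*j)
E(h) = 2*h (E(h) = (6*h)/3 = 2*h)
S(D) = 8 + D (S(D) = D - 2*(-4) = D - 1*(-8) = D + 8 = 8 + D)
S(P(1, -3))/(-361) - 177/(-167) = (8 + (-3 - 4*1))/(-361) - 177/(-167) = (8 + (-3 - 4))*(-1/361) - 177*(-1/167) = (8 - 7)*(-1/361) + 177/167 = 1*(-1/361) + 177/167 = -1/361 + 177/167 = 63730/60287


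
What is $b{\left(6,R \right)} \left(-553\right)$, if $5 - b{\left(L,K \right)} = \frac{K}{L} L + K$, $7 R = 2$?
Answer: $-2449$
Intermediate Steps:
$R = \frac{2}{7}$ ($R = \frac{1}{7} \cdot 2 = \frac{2}{7} \approx 0.28571$)
$b{\left(L,K \right)} = 5 - 2 K$ ($b{\left(L,K \right)} = 5 - \left(\frac{K}{L} L + K\right) = 5 - \left(K + K\right) = 5 - 2 K$)
$b{\left(6,R \right)} \left(-553\right) = \left(5 - \frac{4}{7}\right) \left(-553\right) = \frac{31}{7} \left(-553\right) = -2449$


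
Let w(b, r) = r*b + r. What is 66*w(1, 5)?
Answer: 660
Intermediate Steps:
w(b, r) = r + b*r (w(b, r) = b*r + r = r + b*r)
66*w(1, 5) = 66*(5*(1 + 1)) = 66*(5*2) = 66*10 = 660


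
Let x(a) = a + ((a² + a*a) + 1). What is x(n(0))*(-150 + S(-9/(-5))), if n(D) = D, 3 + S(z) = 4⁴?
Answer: 103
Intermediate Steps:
S(z) = 253 (S(z) = -3 + 4⁴ = -3 + 256 = 253)
x(a) = 1 + a + 2*a² (x(a) = a + ((a² + a²) + 1) = a + (2*a² + 1) = a + (1 + 2*a²) = 1 + a + 2*a²)
x(n(0))*(-150 + S(-9/(-5))) = (1 + 0 + 2*0²)*(-150 + 253) = (1 + 0 + 2*0)*103 = (1 + 0 + 0)*103 = 1*103 = 103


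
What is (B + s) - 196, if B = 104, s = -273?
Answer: -365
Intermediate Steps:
(B + s) - 196 = (104 - 273) - 196 = -169 - 196 = -365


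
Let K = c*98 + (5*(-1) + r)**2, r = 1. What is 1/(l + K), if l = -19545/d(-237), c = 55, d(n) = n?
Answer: 79/433589 ≈ 0.00018220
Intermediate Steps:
l = 6515/79 (l = -19545/(-237) = -19545*(-1/237) = 6515/79 ≈ 82.468)
K = 5406 (K = 55*98 + (5*(-1) + 1)**2 = 5390 + (-5 + 1)**2 = 5390 + (-4)**2 = 5390 + 16 = 5406)
1/(l + K) = 1/(6515/79 + 5406) = 1/(433589/79) = 79/433589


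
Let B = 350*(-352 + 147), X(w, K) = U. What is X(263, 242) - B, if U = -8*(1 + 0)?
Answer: 71742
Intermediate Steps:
U = -8 (U = -8*1 = -8)
X(w, K) = -8
B = -71750 (B = 350*(-205) = -71750)
X(263, 242) - B = -8 - 1*(-71750) = -8 + 71750 = 71742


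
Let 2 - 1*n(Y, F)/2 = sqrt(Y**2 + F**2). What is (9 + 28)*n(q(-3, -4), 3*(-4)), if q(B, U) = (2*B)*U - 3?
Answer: 148 - 222*sqrt(65) ≈ -1641.8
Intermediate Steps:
q(B, U) = -3 + 2*B*U (q(B, U) = 2*B*U - 3 = -3 + 2*B*U)
n(Y, F) = 4 - 2*sqrt(F**2 + Y**2) (n(Y, F) = 4 - 2*sqrt(Y**2 + F**2) = 4 - 2*sqrt(F**2 + Y**2))
(9 + 28)*n(q(-3, -4), 3*(-4)) = (9 + 28)*(4 - 2*sqrt((3*(-4))**2 + (-3 + 2*(-3)*(-4))**2)) = 37*(4 - 2*sqrt((-12)**2 + (-3 + 24)**2)) = 37*(4 - 2*sqrt(144 + 21**2)) = 37*(4 - 2*sqrt(144 + 441)) = 37*(4 - 6*sqrt(65)) = 148 - 222*sqrt(65)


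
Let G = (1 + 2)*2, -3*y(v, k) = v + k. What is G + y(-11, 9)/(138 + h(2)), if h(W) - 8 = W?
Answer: 1333/222 ≈ 6.0045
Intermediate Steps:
h(W) = 8 + W
y(v, k) = -k/3 - v/3 (y(v, k) = -(v + k)/3 = -(k + v)/3 = -k/3 - v/3)
G = 6 (G = 3*2 = 6)
G + y(-11, 9)/(138 + h(2)) = 6 + (-⅓*9 - ⅓*(-11))/(138 + (8 + 2)) = 6 + (-3 + 11/3)/(138 + 10) = 6 + (⅔)/148 = 6 + (1/148)*(⅔) = 6 + 1/222 = 1333/222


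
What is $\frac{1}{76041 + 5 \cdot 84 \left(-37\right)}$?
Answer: $\frac{1}{60501} \approx 1.6529 \cdot 10^{-5}$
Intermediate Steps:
$\frac{1}{76041 + 5 \cdot 84 \left(-37\right)} = \frac{1}{76041 + 420 \left(-37\right)} = \frac{1}{76041 - 15540} = \frac{1}{60501}$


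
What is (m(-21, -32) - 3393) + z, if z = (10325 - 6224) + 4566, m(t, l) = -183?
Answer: 5091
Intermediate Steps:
z = 8667 (z = 4101 + 4566 = 8667)
(m(-21, -32) - 3393) + z = (-183 - 3393) + 8667 = -3576 + 8667 = 5091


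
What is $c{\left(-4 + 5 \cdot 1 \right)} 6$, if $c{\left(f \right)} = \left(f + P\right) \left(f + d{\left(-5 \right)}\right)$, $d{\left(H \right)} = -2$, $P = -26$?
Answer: $150$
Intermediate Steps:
$c{\left(f \right)} = \left(-26 + f\right) \left(-2 + f\right)$ ($c{\left(f \right)} = \left(f - 26\right) \left(f - 2\right) = \left(-26 + f\right) \left(-2 + f\right)$)
$c{\left(-4 + 5 \cdot 1 \right)} 6 = \left(52 + \left(-4 + 5 \cdot 1\right)^{2} - 28 \left(-4 + 5 \cdot 1\right)\right) 6 = \left(52 + \left(-4 + 5\right)^{2} - 28 \left(-4 + 5\right)\right) 6 = \left(52 + 1^{2} - 28\right) 6 = \left(52 + 1 - 28\right) 6 = 25 \cdot 6 = 150$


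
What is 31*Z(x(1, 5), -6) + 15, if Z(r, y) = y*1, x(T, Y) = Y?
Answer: -171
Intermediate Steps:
Z(r, y) = y
31*Z(x(1, 5), -6) + 15 = 31*(-6) + 15 = -186 + 15 = -171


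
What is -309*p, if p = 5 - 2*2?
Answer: -309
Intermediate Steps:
p = 1 (p = 5 - 4 = 1)
-309*p = -309*1 = -309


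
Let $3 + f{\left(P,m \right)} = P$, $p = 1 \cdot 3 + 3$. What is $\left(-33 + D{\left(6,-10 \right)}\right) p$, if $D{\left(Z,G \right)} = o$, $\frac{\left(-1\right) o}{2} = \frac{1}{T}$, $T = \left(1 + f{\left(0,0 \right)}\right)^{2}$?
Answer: $-201$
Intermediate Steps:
$p = 6$ ($p = 3 + 3 = 6$)
$f{\left(P,m \right)} = -3 + P$
$T = 4$ ($T = \left(1 + \left(-3 + 0\right)\right)^{2} = \left(1 - 3\right)^{2} = \left(-2\right)^{2} = 4$)
$o = - \frac{1}{2}$ ($o = - \frac{2}{4} = \left(-2\right) \frac{1}{4} = - \frac{1}{2} \approx -0.5$)
$D{\left(Z,G \right)} = - \frac{1}{2}$
$\left(-33 + D{\left(6,-10 \right)}\right) p = \left(-33 - \frac{1}{2}\right) 6 = \left(- \frac{67}{2}\right) 6 = -201$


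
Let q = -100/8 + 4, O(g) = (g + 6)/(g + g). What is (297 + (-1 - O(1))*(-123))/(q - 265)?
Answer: -1701/547 ≈ -3.1097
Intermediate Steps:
O(g) = (6 + g)/(2*g) (O(g) = (6 + g)/((2*g)) = (6 + g)*(1/(2*g)) = (6 + g)/(2*g))
q = -17/2 (q = -100/8 + 4 = -10*5/4 + 4 = -25/2 + 4 = -17/2 ≈ -8.5000)
(297 + (-1 - O(1))*(-123))/(q - 265) = (297 + (-1 - (6 + 1)/(2*1))*(-123))/(-17/2 - 265) = (297 + (-1 - 7/2)*(-123))/(-547/2) = (297 + (-1 - 1*7/2)*(-123))*(-2/547) = (297 + (-1 - 7/2)*(-123))*(-2/547) = (297 - 9/2*(-123))*(-2/547) = (297 + 1107/2)*(-2/547) = (1701/2)*(-2/547) = -1701/547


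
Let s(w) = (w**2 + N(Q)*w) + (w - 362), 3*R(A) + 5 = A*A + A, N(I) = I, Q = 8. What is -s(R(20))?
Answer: -180172/9 ≈ -20019.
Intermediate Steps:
R(A) = -5/3 + A/3 + A**2/3 (R(A) = -5/3 + (A*A + A)/3 = -5/3 + (A**2 + A)/3 = -5/3 + (A + A**2)/3 = -5/3 + (A/3 + A**2/3) = -5/3 + A/3 + A**2/3)
s(w) = -362 + w**2 + 9*w (s(w) = (w**2 + 8*w) + (w - 362) = (w**2 + 8*w) + (-362 + w) = -362 + w**2 + 9*w)
-s(R(20)) = -(-362 + (-5/3 + (1/3)*20 + (1/3)*20**2)**2 + 9*(-5/3 + (1/3)*20 + (1/3)*20**2)) = -(-362 + (-5/3 + 20/3 + (1/3)*400)**2 + 9*(-5/3 + 20/3 + (1/3)*400)) = -(-362 + (-5/3 + 20/3 + 400/3)**2 + 9*(-5/3 + 20/3 + 400/3)) = -(-362 + (415/3)**2 + 9*(415/3)) = -(-362 + 172225/9 + 1245) = -1*180172/9 = -180172/9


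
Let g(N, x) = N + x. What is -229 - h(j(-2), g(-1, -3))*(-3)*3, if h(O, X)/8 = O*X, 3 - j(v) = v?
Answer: -1669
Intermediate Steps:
j(v) = 3 - v
h(O, X) = 8*O*X (h(O, X) = 8*(O*X) = 8*O*X)
-229 - h(j(-2), g(-1, -3))*(-3)*3 = -229 - (8*(3 - 1*(-2))*(-1 - 3))*(-3)*3 = -229 - (8*(3 + 2)*(-4))*(-3)*3 = -229 - (8*5*(-4))*(-3)*3 = -229 - (-160*(-3))*3 = -229 - 480*3 = -229 - 1*1440 = -229 - 1440 = -1669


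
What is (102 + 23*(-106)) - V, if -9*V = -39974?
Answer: -60998/9 ≈ -6777.6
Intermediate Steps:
V = 39974/9 (V = -⅑*(-39974) = 39974/9 ≈ 4441.6)
(102 + 23*(-106)) - V = (102 + 23*(-106)) - 1*39974/9 = (102 - 2438) - 39974/9 = -2336 - 39974/9 = -60998/9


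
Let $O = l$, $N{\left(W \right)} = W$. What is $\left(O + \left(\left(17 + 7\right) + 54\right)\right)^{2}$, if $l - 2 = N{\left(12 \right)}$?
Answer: $8464$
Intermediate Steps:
$l = 14$ ($l = 2 + 12 = 14$)
$O = 14$
$\left(O + \left(\left(17 + 7\right) + 54\right)\right)^{2} = \left(14 + \left(\left(17 + 7\right) + 54\right)\right)^{2} = \left(14 + \left(24 + 54\right)\right)^{2} = \left(14 + 78\right)^{2} = 92^{2} = 8464$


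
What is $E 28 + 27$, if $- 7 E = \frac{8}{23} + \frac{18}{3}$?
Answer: $\frac{37}{23} \approx 1.6087$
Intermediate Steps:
$E = - \frac{146}{161}$ ($E = - \frac{\frac{8}{23} + \frac{18}{3}}{7} = - \frac{8 \cdot \frac{1}{23} + 18 \cdot \frac{1}{3}}{7} = - \frac{\frac{8}{23} + 6}{7} = \left(- \frac{1}{7}\right) \frac{146}{23} = - \frac{146}{161} \approx -0.90683$)
$E 28 + 27 = \left(- \frac{146}{161}\right) 28 + 27 = - \frac{584}{23} + 27 = \frac{37}{23}$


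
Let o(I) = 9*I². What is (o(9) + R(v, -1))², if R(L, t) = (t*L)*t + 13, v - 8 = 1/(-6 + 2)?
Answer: 8994001/16 ≈ 5.6213e+5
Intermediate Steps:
v = 31/4 (v = 8 + 1/(-6 + 2) = 8 + 1/(-4) = 8 - ¼ = 31/4 ≈ 7.7500)
R(L, t) = 13 + L*t² (R(L, t) = (L*t)*t + 13 = L*t² + 13 = 13 + L*t²)
(o(9) + R(v, -1))² = (9*9² + (13 + (31/4)*(-1)²))² = (9*81 + (13 + (31/4)*1))² = (729 + (13 + 31/4))² = (729 + 83/4)² = (2999/4)² = 8994001/16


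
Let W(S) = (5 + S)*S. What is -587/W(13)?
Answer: -587/234 ≈ -2.5085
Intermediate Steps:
W(S) = S*(5 + S)
-587/W(13) = -587*1/(13*(5 + 13)) = -587/(13*18) = -587/234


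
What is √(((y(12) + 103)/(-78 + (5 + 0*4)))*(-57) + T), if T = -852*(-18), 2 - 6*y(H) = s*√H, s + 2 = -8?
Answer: √(82155514 + 13870*√3)/73 ≈ 124.18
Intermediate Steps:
s = -10 (s = -2 - 8 = -10)
y(H) = ⅓ + 5*√H/3 (y(H) = ⅓ - (-5)*√H/3 = ⅓ + 5*√H/3)
T = 15336
√(((y(12) + 103)/(-78 + (5 + 0*4)))*(-57) + T) = √((((⅓ + 5*√12/3) + 103)/(-78 + (5 + 0*4)))*(-57) + 15336) = √((((⅓ + 5*(2*√3)/3) + 103)/(-78 + (5 + 0)))*(-57) + 15336) = √((((⅓ + 10*√3/3) + 103)/(-78 + 5))*(-57) + 15336) = √(((310/3 + 10*√3/3)/(-73))*(-57) + 15336) = √(((310/3 + 10*√3/3)*(-1/73))*(-57) + 15336) = √((-310/219 - 10*√3/219)*(-57) + 15336) = √((5890/73 + 190*√3/73) + 15336) = √(1125418/73 + 190*√3/73)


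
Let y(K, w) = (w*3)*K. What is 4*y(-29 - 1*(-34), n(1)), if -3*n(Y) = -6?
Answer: 120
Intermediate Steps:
n(Y) = 2 (n(Y) = -⅓*(-6) = 2)
y(K, w) = 3*K*w (y(K, w) = (3*w)*K = 3*K*w)
4*y(-29 - 1*(-34), n(1)) = 4*(3*(-29 - 1*(-34))*2) = 4*(3*(-29 + 34)*2) = 4*(3*5*2) = 4*30 = 120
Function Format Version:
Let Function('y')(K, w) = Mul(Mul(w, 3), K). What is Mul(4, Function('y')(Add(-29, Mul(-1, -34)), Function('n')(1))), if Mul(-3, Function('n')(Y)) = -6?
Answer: 120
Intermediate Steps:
Function('n')(Y) = 2 (Function('n')(Y) = Mul(Rational(-1, 3), -6) = 2)
Function('y')(K, w) = Mul(3, K, w) (Function('y')(K, w) = Mul(Mul(3, w), K) = Mul(3, K, w))
Mul(4, Function('y')(Add(-29, Mul(-1, -34)), Function('n')(1))) = Mul(4, Mul(3, Add(-29, Mul(-1, -34)), 2)) = Mul(4, Mul(3, Add(-29, 34), 2)) = Mul(4, Mul(3, 5, 2)) = Mul(4, 30) = 120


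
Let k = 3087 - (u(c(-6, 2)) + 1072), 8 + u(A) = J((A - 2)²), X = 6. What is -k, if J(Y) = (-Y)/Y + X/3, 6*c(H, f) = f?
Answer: -2022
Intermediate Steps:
c(H, f) = f/6
J(Y) = 1 (J(Y) = (-Y)/Y + 6/3 = -1 + 6*(⅓) = -1 + 2 = 1)
u(A) = -7 (u(A) = -8 + 1 = -7)
k = 2022 (k = 3087 - (-7 + 1072) = 3087 - 1*1065 = 3087 - 1065 = 2022)
-k = -1*2022 = -2022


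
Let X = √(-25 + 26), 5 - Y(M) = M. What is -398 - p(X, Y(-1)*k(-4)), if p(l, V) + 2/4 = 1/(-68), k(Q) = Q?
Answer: -27029/68 ≈ -397.49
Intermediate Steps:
Y(M) = 5 - M
X = 1 (X = √1 = 1)
p(l, V) = -35/68 (p(l, V) = -½ + 1/(-68) = -½ - 1/68 = -35/68)
-398 - p(X, Y(-1)*k(-4)) = -398 - 1*(-35/68) = -398 + 35/68 = -27029/68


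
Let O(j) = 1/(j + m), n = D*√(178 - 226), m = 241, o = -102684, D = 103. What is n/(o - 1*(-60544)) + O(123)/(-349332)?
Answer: -1/127156848 - 103*I*√3/10535 ≈ -7.8643e-9 - 0.016934*I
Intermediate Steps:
n = 412*I*√3 (n = 103*√(178 - 226) = 103*√(-48) = 103*(4*I*√3) = 412*I*√3 ≈ 713.6*I)
O(j) = 1/(241 + j) (O(j) = 1/(j + 241) = 1/(241 + j))
n/(o - 1*(-60544)) + O(123)/(-349332) = (412*I*√3)/(-102684 - 1*(-60544)) + 1/((241 + 123)*(-349332)) = (412*I*√3)/(-102684 + 60544) - 1/349332/364 = (412*I*√3)/(-42140) + (1/364)*(-1/349332) = (412*I*√3)*(-1/42140) - 1/127156848 = -103*I*√3/10535 - 1/127156848 = -1/127156848 - 103*I*√3/10535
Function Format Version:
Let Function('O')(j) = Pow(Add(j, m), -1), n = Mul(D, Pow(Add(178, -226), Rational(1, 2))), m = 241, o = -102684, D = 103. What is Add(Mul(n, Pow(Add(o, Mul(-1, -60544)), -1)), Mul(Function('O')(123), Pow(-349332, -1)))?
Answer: Add(Rational(-1, 127156848), Mul(Rational(-103, 10535), I, Pow(3, Rational(1, 2)))) ≈ Add(-7.8643e-9, Mul(-0.016934, I))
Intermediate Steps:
n = Mul(412, I, Pow(3, Rational(1, 2))) (n = Mul(103, Pow(Add(178, -226), Rational(1, 2))) = Mul(103, Pow(-48, Rational(1, 2))) = Mul(103, Mul(4, I, Pow(3, Rational(1, 2)))) = Mul(412, I, Pow(3, Rational(1, 2))) ≈ Mul(713.60, I))
Function('O')(j) = Pow(Add(241, j), -1) (Function('O')(j) = Pow(Add(j, 241), -1) = Pow(Add(241, j), -1))
Add(Mul(n, Pow(Add(o, Mul(-1, -60544)), -1)), Mul(Function('O')(123), Pow(-349332, -1))) = Add(Mul(Mul(412, I, Pow(3, Rational(1, 2))), Pow(Add(-102684, Mul(-1, -60544)), -1)), Mul(Pow(Add(241, 123), -1), Pow(-349332, -1))) = Add(Mul(Mul(412, I, Pow(3, Rational(1, 2))), Pow(Add(-102684, 60544), -1)), Mul(Pow(364, -1), Rational(-1, 349332))) = Add(Mul(Mul(412, I, Pow(3, Rational(1, 2))), Pow(-42140, -1)), Mul(Rational(1, 364), Rational(-1, 349332))) = Add(Mul(Mul(412, I, Pow(3, Rational(1, 2))), Rational(-1, 42140)), Rational(-1, 127156848)) = Add(Mul(Rational(-103, 10535), I, Pow(3, Rational(1, 2))), Rational(-1, 127156848)) = Add(Rational(-1, 127156848), Mul(Rational(-103, 10535), I, Pow(3, Rational(1, 2))))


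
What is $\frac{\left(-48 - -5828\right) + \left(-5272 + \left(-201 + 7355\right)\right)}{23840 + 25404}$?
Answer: $\frac{3831}{24622} \approx 0.15559$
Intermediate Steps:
$\frac{\left(-48 - -5828\right) + \left(-5272 + \left(-201 + 7355\right)\right)}{23840 + 25404} = \frac{\left(-48 + 5828\right) + \left(-5272 + 7154\right)}{49244} = \left(5780 + 1882\right) \frac{1}{49244} = 7662 \cdot \frac{1}{49244} = \frac{3831}{24622}$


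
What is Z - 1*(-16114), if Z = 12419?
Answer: 28533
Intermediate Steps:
Z - 1*(-16114) = 12419 - 1*(-16114) = 12419 + 16114 = 28533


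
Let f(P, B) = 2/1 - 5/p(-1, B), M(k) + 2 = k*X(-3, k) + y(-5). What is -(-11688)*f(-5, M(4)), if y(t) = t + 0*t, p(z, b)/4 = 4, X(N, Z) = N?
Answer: 39447/2 ≈ 19724.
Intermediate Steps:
p(z, b) = 16 (p(z, b) = 4*4 = 16)
y(t) = t (y(t) = t + 0 = t)
M(k) = -7 - 3*k (M(k) = -2 + (k*(-3) - 5) = -2 + (-3*k - 5) = -2 + (-5 - 3*k) = -7 - 3*k)
f(P, B) = 27/16 (f(P, B) = 2/1 - 5/16 = 2*1 - 5*1/16 = 2 - 5/16 = 27/16)
-(-11688)*f(-5, M(4)) = -(-11688)*27/16 = -1*(-39447/2) = 39447/2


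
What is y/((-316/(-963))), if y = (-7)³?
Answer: -330309/316 ≈ -1045.3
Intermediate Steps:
y = -343
y/((-316/(-963))) = -343/((-316/(-963))) = -343/((-316*(-1/963))) = -343/316/963 = -343*963/316 = -330309/316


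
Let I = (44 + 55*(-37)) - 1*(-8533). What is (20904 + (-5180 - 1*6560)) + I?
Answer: 15706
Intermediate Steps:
I = 6542 (I = (44 - 2035) + 8533 = -1991 + 8533 = 6542)
(20904 + (-5180 - 1*6560)) + I = (20904 + (-5180 - 1*6560)) + 6542 = (20904 + (-5180 - 6560)) + 6542 = (20904 - 11740) + 6542 = 9164 + 6542 = 15706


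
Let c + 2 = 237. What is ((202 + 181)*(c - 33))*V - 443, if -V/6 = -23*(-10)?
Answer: -106765523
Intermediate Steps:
c = 235 (c = -2 + 237 = 235)
V = -1380 (V = -(-138)*(-10) = -6*230 = -1380)
((202 + 181)*(c - 33))*V - 443 = ((202 + 181)*(235 - 33))*(-1380) - 443 = (383*202)*(-1380) - 443 = 77366*(-1380) - 443 = -106765080 - 443 = -106765523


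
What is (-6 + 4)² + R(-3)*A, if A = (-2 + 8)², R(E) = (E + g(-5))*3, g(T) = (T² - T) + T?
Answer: 2380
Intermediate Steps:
g(T) = T²
R(E) = 75 + 3*E (R(E) = (E + (-5)²)*3 = (E + 25)*3 = (25 + E)*3 = 75 + 3*E)
A = 36 (A = 6² = 36)
(-6 + 4)² + R(-3)*A = (-6 + 4)² + (75 + 3*(-3))*36 = (-2)² + (75 - 9)*36 = 4 + 66*36 = 4 + 2376 = 2380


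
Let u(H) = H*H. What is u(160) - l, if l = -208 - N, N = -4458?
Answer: 21350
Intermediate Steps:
l = 4250 (l = -208 - 1*(-4458) = -208 + 4458 = 4250)
u(H) = H²
u(160) - l = 160² - 1*4250 = 25600 - 4250 = 21350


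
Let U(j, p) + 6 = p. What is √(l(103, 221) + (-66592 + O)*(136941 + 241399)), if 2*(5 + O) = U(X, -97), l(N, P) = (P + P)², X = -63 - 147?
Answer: I*√25215598126 ≈ 1.5879e+5*I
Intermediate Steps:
X = -210
U(j, p) = -6 + p
l(N, P) = 4*P² (l(N, P) = (2*P)² = 4*P²)
O = -113/2 (O = -5 + (-6 - 97)/2 = -5 + (½)*(-103) = -5 - 103/2 = -113/2 ≈ -56.500)
√(l(103, 221) + (-66592 + O)*(136941 + 241399)) = √(4*221² + (-66592 - 113/2)*(136941 + 241399)) = √(4*48841 - 133297/2*378340) = √(195364 - 25215793490) = √(-25215598126) = I*√25215598126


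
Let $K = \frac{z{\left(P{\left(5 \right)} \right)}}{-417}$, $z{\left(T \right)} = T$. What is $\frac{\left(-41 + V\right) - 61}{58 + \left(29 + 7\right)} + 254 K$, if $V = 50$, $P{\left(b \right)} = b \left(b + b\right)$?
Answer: $- \frac{607742}{19599} \approx -31.009$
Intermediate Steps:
$P{\left(b \right)} = 2 b^{2}$ ($P{\left(b \right)} = b 2 b = 2 b^{2}$)
$K = - \frac{50}{417}$ ($K = \frac{2 \cdot 5^{2}}{-417} = 2 \cdot 25 \left(- \frac{1}{417}\right) = 50 \left(- \frac{1}{417}\right) = - \frac{50}{417} \approx -0.1199$)
$\frac{\left(-41 + V\right) - 61}{58 + \left(29 + 7\right)} + 254 K = \frac{\left(-41 + 50\right) - 61}{58 + \left(29 + 7\right)} + 254 \left(- \frac{50}{417}\right) = \frac{9 - 61}{58 + 36} - \frac{12700}{417} = - \frac{52}{94} - \frac{12700}{417} = \left(-52\right) \frac{1}{94} - \frac{12700}{417} = - \frac{26}{47} - \frac{12700}{417} = - \frac{607742}{19599}$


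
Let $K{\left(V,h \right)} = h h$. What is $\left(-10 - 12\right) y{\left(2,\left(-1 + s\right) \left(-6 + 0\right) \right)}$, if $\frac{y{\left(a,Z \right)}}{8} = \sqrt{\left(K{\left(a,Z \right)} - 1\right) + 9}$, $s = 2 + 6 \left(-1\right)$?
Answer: $- 352 \sqrt{227} \approx -5303.4$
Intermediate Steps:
$K{\left(V,h \right)} = h^{2}$
$s = -4$ ($s = 2 - 6 = -4$)
$y{\left(a,Z \right)} = 8 \sqrt{8 + Z^{2}}$ ($y{\left(a,Z \right)} = 8 \sqrt{\left(Z^{2} - 1\right) + 9} = 8 \sqrt{\left(-1 + Z^{2}\right) + 9} = 8 \sqrt{8 + Z^{2}}$)
$\left(-10 - 12\right) y{\left(2,\left(-1 + s\right) \left(-6 + 0\right) \right)} = \left(-10 - 12\right) 8 \sqrt{8 + \left(\left(-1 - 4\right) \left(-6 + 0\right)\right)^{2}} = - 22 \cdot 8 \sqrt{8 + \left(\left(-5\right) \left(-6\right)\right)^{2}} = - 22 \cdot 8 \sqrt{8 + 30^{2}} = - 22 \cdot 8 \sqrt{8 + 900} = - 22 \cdot 8 \sqrt{908} = - 22 \cdot 8 \cdot 2 \sqrt{227} = - 22 \cdot 16 \sqrt{227} = - 352 \sqrt{227}$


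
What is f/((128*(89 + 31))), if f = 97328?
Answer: 6083/960 ≈ 6.3365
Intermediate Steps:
f/((128*(89 + 31))) = 97328/((128*(89 + 31))) = 97328/((128*120)) = 97328/15360 = 97328*(1/15360) = 6083/960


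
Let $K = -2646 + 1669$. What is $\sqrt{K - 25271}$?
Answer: $2 i \sqrt{6562} \approx 162.01 i$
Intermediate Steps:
$K = -977$
$\sqrt{K - 25271} = \sqrt{-977 - 25271} = \sqrt{-26248} = 2 i \sqrt{6562}$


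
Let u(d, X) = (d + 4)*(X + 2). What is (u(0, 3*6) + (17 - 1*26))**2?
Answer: 5041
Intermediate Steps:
u(d, X) = (2 + X)*(4 + d) (u(d, X) = (4 + d)*(2 + X) = (2 + X)*(4 + d))
(u(0, 3*6) + (17 - 1*26))**2 = ((8 + 2*0 + 4*(3*6) + (3*6)*0) + (17 - 1*26))**2 = ((8 + 0 + 4*18 + 18*0) + (17 - 26))**2 = ((8 + 0 + 72 + 0) - 9)**2 = (80 - 9)**2 = 71**2 = 5041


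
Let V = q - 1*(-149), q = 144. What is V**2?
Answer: 85849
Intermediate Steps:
V = 293 (V = 144 - 1*(-149) = 144 + 149 = 293)
V**2 = 293**2 = 85849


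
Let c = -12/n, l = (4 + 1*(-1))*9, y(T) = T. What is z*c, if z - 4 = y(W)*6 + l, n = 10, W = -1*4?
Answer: -42/5 ≈ -8.4000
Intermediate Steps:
W = -4
l = 27 (l = (4 - 1)*9 = 3*9 = 27)
z = 7 (z = 4 + (-4*6 + 27) = 4 + (-24 + 27) = 4 + 3 = 7)
c = -6/5 (c = -12/10 = -12*⅒ = -6/5 ≈ -1.2000)
z*c = 7*(-6/5) = -42/5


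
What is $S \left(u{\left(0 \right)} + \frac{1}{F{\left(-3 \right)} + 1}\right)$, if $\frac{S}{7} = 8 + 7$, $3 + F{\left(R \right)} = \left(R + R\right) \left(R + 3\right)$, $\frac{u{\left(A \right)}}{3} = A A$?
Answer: $- \frac{105}{2} \approx -52.5$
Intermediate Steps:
$u{\left(A \right)} = 3 A^{2}$ ($u{\left(A \right)} = 3 A A = 3 A^{2}$)
$F{\left(R \right)} = -3 + 2 R \left(3 + R\right)$ ($F{\left(R \right)} = -3 + \left(R + R\right) \left(R + 3\right) = -3 + 2 R \left(3 + R\right)$)
$S = 105$ ($S = 7 \left(8 + 7\right) = 7 \cdot 15 = 105$)
$S \left(u{\left(0 \right)} + \frac{1}{F{\left(-3 \right)} + 1}\right) = 105 \left(3 \cdot 0^{2} + \frac{1}{\left(-3 + 2 \left(-3\right)^{2} + 6 \left(-3\right)\right) + 1}\right) = 105 \left(3 \cdot 0 + \frac{1}{\left(-3 + 2 \cdot 9 - 18\right) + 1}\right) = 105 \left(0 + \frac{1}{\left(-3 + 18 - 18\right) + 1}\right) = 105 \left(0 + \frac{1}{-3 + 1}\right) = 105 \left(0 + \frac{1}{-2}\right) = 105 \left(0 - \frac{1}{2}\right) = 105 \left(- \frac{1}{2}\right) = - \frac{105}{2}$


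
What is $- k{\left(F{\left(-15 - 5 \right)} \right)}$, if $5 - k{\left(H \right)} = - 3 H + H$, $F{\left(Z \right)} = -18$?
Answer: $31$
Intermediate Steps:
$k{\left(H \right)} = 5 + 2 H$ ($k{\left(H \right)} = 5 - \left(- 3 H + H\right) = 5 - - 2 H = 5 + 2 H$)
$- k{\left(F{\left(-15 - 5 \right)} \right)} = - (5 + 2 \left(-18\right)) = - (5 - 36) = \left(-1\right) \left(-31\right) = 31$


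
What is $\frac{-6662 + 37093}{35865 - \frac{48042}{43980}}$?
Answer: $\frac{223059230}{262882443} \approx 0.84851$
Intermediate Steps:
$\frac{-6662 + 37093}{35865 - \frac{48042}{43980}} = \frac{30431}{35865 - \frac{8007}{7330}} = \frac{30431}{\frac{262882443}{7330}} = 30431 \cdot \frac{7330}{262882443} = \frac{223059230}{262882443}$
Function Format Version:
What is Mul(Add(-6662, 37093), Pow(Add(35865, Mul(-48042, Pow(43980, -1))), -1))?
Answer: Rational(223059230, 262882443) ≈ 0.84851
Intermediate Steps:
Mul(Add(-6662, 37093), Pow(Add(35865, Mul(-48042, Pow(43980, -1))), -1)) = Mul(30431, Pow(Add(35865, Mul(-48042, Rational(1, 43980))), -1)) = Mul(30431, Pow(Add(35865, Rational(-8007, 7330)), -1)) = Mul(30431, Pow(Rational(262882443, 7330), -1)) = Mul(30431, Rational(7330, 262882443)) = Rational(223059230, 262882443)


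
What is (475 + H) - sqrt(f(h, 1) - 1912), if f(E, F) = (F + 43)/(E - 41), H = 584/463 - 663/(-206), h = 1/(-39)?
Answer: 45731823/95378 - I*sqrt(765229)/20 ≈ 479.48 - 43.739*I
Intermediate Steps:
h = -1/39 ≈ -0.025641
H = 427273/95378 (H = 584*(1/463) - 663*(-1/206) = 584/463 + 663/206 = 427273/95378 ≈ 4.4798)
f(E, F) = (43 + F)/(-41 + E)
(475 + H) - sqrt(f(h, 1) - 1912) = (475 + 427273/95378) - sqrt((43 + 1)/(-41 - 1/39) - 1912) = 45731823/95378 - sqrt(44/(-1600/39) - 1912) = 45731823/95378 - sqrt(-39/1600*44 - 1912) = 45731823/95378 - sqrt(-429/400 - 1912) = 45731823/95378 - sqrt(-765229/400) = 45731823/95378 - I*sqrt(765229)/20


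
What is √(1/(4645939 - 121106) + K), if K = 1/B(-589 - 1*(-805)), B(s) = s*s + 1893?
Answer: √1004662800767456094/219676117317 ≈ 0.0045628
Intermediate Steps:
B(s) = 1893 + s² (B(s) = s² + 1893 = 1893 + s²)
K = 1/48549 (K = 1/(1893 + (-589 - 1*(-805))²) = 1/(1893 + (-589 + 805)²) = 1/(1893 + 216²) = 1/(1893 + 46656) = 1/48549 ≈ 2.0598e-5)
√(1/(4645939 - 121106) + K) = √(1/(4645939 - 121106) + 1/48549) = √(1/4524833 + 1/48549) = √(4573382/219676117317) = √1004662800767456094/219676117317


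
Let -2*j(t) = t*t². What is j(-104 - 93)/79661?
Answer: 7645373/159322 ≈ 47.987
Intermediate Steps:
j(t) = -t³/2 (j(t) = -t*t²/2 = -t³/2)
j(-104 - 93)/79661 = -(-104 - 93)³/2/79661 = -½*(-197)³*(1/79661) = -½*(-7645373)*(1/79661) = (7645373/2)*(1/79661) = 7645373/159322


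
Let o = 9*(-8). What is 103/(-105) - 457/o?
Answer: 13523/2520 ≈ 5.3663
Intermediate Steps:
o = -72
103/(-105) - 457/o = 103/(-105) - 457/(-72) = 103*(-1/105) - 457*(-1/72) = -103/105 + 457/72 = 13523/2520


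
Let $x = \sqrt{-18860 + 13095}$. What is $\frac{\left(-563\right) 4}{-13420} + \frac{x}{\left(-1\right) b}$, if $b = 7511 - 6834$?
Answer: $\frac{563}{3355} - \frac{i \sqrt{5765}}{677} \approx 0.16781 - 0.11215 i$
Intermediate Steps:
$b = 677$
$x = i \sqrt{5765}$ ($x = \sqrt{-5765} = i \sqrt{5765} \approx 75.928 i$)
$\frac{\left(-563\right) 4}{-13420} + \frac{x}{\left(-1\right) b} = \frac{\left(-563\right) 4}{-13420} + \frac{i \sqrt{5765}}{\left(-1\right) 677} = \left(-2252\right) \left(- \frac{1}{13420}\right) + \frac{i \sqrt{5765}}{-677} = \frac{563}{3355} + i \sqrt{5765} \left(- \frac{1}{677}\right) = \frac{563}{3355} - \frac{i \sqrt{5765}}{677}$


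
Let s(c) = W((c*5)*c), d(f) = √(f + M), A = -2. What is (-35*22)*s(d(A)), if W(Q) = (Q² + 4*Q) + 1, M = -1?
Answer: -127820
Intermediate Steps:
d(f) = √(-1 + f) (d(f) = √(f - 1) = √(-1 + f))
W(Q) = 1 + Q² + 4*Q
s(c) = 1 + 20*c² + 25*c⁴ (s(c) = 1 + ((c*5)*c)² + 4*((c*5)*c) = 1 + ((5*c)*c)² + 4*((5*c)*c) = 1 + (5*c²)² + 4*(5*c²) = 1 + 25*c⁴ + 20*c² = 1 + 20*c² + 25*c⁴)
(-35*22)*s(d(A)) = (-35*22)*(1 + 20*(√(-1 - 2))² + 25*(√(-1 - 2))⁴) = -770*(1 + 20*(√(-3))² + 25*(√(-3))⁴) = -770*(1 + 20*(I*√3)² + 25*(I*√3)⁴) = -770*(1 + 20*(-3) + 25*9) = -770*(1 - 60 + 225) = -770*166 = -127820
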